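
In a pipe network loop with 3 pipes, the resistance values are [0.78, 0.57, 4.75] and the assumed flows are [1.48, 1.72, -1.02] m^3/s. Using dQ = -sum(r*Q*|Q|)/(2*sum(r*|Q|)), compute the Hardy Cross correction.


Numerator terms (r*Q*|Q|): 0.78*1.48*|1.48| = 1.7085; 0.57*1.72*|1.72| = 1.6863; 4.75*-1.02*|-1.02| = -4.9419.
Sum of numerator = -1.5471.
Denominator terms (r*|Q|): 0.78*|1.48| = 1.1544; 0.57*|1.72| = 0.9804; 4.75*|-1.02| = 4.845.
2 * sum of denominator = 2 * 6.9798 = 13.9596.
dQ = --1.5471 / 13.9596 = 0.1108 m^3/s.

0.1108


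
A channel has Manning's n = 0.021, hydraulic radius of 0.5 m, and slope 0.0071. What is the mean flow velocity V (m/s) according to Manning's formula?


Manning's equation gives V = (1/n) * R^(2/3) * S^(1/2).
First, compute R^(2/3) = 0.5^(2/3) = 0.63.
Next, S^(1/2) = 0.0071^(1/2) = 0.084261.
Then 1/n = 1/0.021 = 47.62.
V = 47.62 * 0.63 * 0.084261 = 2.5277 m/s.

2.5277


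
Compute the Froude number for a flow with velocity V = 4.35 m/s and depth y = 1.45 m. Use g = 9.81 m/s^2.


The Froude number is defined as Fr = V / sqrt(g*y).
g*y = 9.81 * 1.45 = 14.2245.
sqrt(g*y) = sqrt(14.2245) = 3.7715.
Fr = 4.35 / 3.7715 = 1.1534.

1.1534


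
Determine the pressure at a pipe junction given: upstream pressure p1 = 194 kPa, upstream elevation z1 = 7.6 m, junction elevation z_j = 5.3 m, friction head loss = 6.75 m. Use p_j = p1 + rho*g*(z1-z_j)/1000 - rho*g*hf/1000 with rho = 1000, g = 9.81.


Junction pressure: p_j = p1 + rho*g*(z1 - z_j)/1000 - rho*g*hf/1000.
Elevation term = 1000*9.81*(7.6 - 5.3)/1000 = 22.563 kPa.
Friction term = 1000*9.81*6.75/1000 = 66.218 kPa.
p_j = 194 + 22.563 - 66.218 = 150.35 kPa.

150.35


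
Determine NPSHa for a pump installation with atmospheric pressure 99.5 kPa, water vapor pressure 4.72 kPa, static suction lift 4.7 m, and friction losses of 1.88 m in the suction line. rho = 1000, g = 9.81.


NPSHa = p_atm/(rho*g) - z_s - hf_s - p_vap/(rho*g).
p_atm/(rho*g) = 99.5*1000 / (1000*9.81) = 10.143 m.
p_vap/(rho*g) = 4.72*1000 / (1000*9.81) = 0.481 m.
NPSHa = 10.143 - 4.7 - 1.88 - 0.481
      = 3.08 m.

3.08


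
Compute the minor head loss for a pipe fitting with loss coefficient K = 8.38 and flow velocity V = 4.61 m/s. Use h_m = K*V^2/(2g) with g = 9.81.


Minor loss formula: h_m = K * V^2/(2g).
V^2 = 4.61^2 = 21.2521.
V^2/(2g) = 21.2521 / 19.62 = 1.0832 m.
h_m = 8.38 * 1.0832 = 9.0771 m.

9.0771


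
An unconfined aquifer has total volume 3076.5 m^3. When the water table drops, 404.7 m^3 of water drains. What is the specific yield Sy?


Specific yield Sy = Volume drained / Total volume.
Sy = 404.7 / 3076.5
   = 0.1315.

0.1315


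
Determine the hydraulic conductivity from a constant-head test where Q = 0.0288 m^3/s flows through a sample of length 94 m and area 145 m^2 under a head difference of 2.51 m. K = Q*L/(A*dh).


From K = Q*L / (A*dh):
Numerator: Q*L = 0.0288 * 94 = 2.7072.
Denominator: A*dh = 145 * 2.51 = 363.95.
K = 2.7072 / 363.95 = 0.007438 m/s.

0.007438


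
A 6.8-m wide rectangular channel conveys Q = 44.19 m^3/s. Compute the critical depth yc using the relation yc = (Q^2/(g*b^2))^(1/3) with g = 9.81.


Using yc = (Q^2 / (g * b^2))^(1/3):
Q^2 = 44.19^2 = 1952.76.
g * b^2 = 9.81 * 6.8^2 = 9.81 * 46.24 = 453.61.
Q^2 / (g*b^2) = 1952.76 / 453.61 = 4.3049.
yc = 4.3049^(1/3) = 1.6267 m.

1.6267


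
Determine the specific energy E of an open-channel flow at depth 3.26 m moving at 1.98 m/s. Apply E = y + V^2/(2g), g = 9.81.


Specific energy E = y + V^2/(2g).
Velocity head = V^2/(2g) = 1.98^2 / (2*9.81) = 3.9204 / 19.62 = 0.1998 m.
E = 3.26 + 0.1998 = 3.4598 m.

3.4598


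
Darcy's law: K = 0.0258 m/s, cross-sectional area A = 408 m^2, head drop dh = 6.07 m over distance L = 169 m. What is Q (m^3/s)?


Darcy's law: Q = K * A * i, where i = dh/L.
Hydraulic gradient i = 6.07 / 169 = 0.035917.
Q = 0.0258 * 408 * 0.035917
  = 0.3781 m^3/s.

0.3781


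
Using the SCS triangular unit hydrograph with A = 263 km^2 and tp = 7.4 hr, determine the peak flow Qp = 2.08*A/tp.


SCS formula: Qp = 2.08 * A / tp.
Qp = 2.08 * 263 / 7.4
   = 547.04 / 7.4
   = 73.92 m^3/s per cm.

73.92


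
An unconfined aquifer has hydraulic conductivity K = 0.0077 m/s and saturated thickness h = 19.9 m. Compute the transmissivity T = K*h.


Transmissivity is defined as T = K * h.
T = 0.0077 * 19.9
  = 0.1532 m^2/s.

0.1532


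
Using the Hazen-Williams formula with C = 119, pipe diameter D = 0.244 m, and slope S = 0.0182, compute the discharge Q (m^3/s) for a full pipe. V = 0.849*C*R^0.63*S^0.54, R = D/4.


For a full circular pipe, R = D/4 = 0.244/4 = 0.061 m.
V = 0.849 * 119 * 0.061^0.63 * 0.0182^0.54
  = 0.849 * 119 * 0.171695 * 0.114931
  = 1.9937 m/s.
Pipe area A = pi*D^2/4 = pi*0.244^2/4 = 0.0468 m^2.
Q = A * V = 0.0468 * 1.9937 = 0.0932 m^3/s.

0.0932


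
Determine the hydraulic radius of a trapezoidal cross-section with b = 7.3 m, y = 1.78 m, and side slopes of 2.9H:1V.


For a trapezoidal section with side slope z:
A = (b + z*y)*y = (7.3 + 2.9*1.78)*1.78 = 22.182 m^2.
P = b + 2*y*sqrt(1 + z^2) = 7.3 + 2*1.78*sqrt(1 + 2.9^2) = 18.221 m.
R = A/P = 22.182 / 18.221 = 1.2174 m.

1.2174


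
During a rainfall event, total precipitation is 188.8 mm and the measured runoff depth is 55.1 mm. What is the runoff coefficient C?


The runoff coefficient C = runoff depth / rainfall depth.
C = 55.1 / 188.8
  = 0.2918.

0.2918


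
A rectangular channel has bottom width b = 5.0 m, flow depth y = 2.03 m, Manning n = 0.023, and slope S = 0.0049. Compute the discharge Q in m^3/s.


For a rectangular channel, the cross-sectional area A = b * y = 5.0 * 2.03 = 10.15 m^2.
The wetted perimeter P = b + 2y = 5.0 + 2*2.03 = 9.06 m.
Hydraulic radius R = A/P = 10.15/9.06 = 1.1203 m.
Velocity V = (1/n)*R^(2/3)*S^(1/2) = (1/0.023)*1.1203^(2/3)*0.0049^(1/2) = 3.2829 m/s.
Discharge Q = A * V = 10.15 * 3.2829 = 33.322 m^3/s.

33.322


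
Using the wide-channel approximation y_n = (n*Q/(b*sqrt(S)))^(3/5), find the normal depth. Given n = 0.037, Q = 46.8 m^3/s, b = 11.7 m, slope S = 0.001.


We use the wide-channel approximation y_n = (n*Q/(b*sqrt(S)))^(3/5).
sqrt(S) = sqrt(0.001) = 0.031623.
Numerator: n*Q = 0.037 * 46.8 = 1.7316.
Denominator: b*sqrt(S) = 11.7 * 0.031623 = 0.369989.
arg = 4.6802.
y_n = 4.6802^(3/5) = 2.5244 m.

2.5244


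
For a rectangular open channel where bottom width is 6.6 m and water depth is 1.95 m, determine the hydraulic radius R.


For a rectangular section:
Flow area A = b * y = 6.6 * 1.95 = 12.87 m^2.
Wetted perimeter P = b + 2y = 6.6 + 2*1.95 = 10.5 m.
Hydraulic radius R = A/P = 12.87 / 10.5 = 1.2257 m.

1.2257


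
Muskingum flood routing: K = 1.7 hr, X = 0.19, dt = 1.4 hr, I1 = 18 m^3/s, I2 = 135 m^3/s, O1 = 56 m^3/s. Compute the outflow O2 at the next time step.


Muskingum coefficients:
denom = 2*K*(1-X) + dt = 2*1.7*(1-0.19) + 1.4 = 4.154.
C0 = (dt - 2*K*X)/denom = (1.4 - 2*1.7*0.19)/4.154 = 0.1815.
C1 = (dt + 2*K*X)/denom = (1.4 + 2*1.7*0.19)/4.154 = 0.4925.
C2 = (2*K*(1-X) - dt)/denom = 0.326.
O2 = C0*I2 + C1*I1 + C2*O1
   = 0.1815*135 + 0.4925*18 + 0.326*56
   = 51.62 m^3/s.

51.62


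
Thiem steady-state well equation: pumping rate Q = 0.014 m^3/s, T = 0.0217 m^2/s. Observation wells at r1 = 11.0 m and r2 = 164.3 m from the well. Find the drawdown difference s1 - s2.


Thiem equation: s1 - s2 = Q/(2*pi*T) * ln(r2/r1).
ln(r2/r1) = ln(164.3/11.0) = 2.7038.
Q/(2*pi*T) = 0.014 / (2*pi*0.0217) = 0.014 / 0.1363 = 0.1027.
s1 - s2 = 0.1027 * 2.7038 = 0.2776 m.

0.2776


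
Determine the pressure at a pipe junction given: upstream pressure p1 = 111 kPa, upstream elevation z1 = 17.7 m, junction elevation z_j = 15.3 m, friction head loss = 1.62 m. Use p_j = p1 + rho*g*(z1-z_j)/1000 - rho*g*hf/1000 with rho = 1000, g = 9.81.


Junction pressure: p_j = p1 + rho*g*(z1 - z_j)/1000 - rho*g*hf/1000.
Elevation term = 1000*9.81*(17.7 - 15.3)/1000 = 23.544 kPa.
Friction term = 1000*9.81*1.62/1000 = 15.892 kPa.
p_j = 111 + 23.544 - 15.892 = 118.65 kPa.

118.65


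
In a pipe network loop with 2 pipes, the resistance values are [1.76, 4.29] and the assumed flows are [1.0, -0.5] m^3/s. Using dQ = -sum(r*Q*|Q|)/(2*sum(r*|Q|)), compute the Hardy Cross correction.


Numerator terms (r*Q*|Q|): 1.76*1.0*|1.0| = 1.76; 4.29*-0.5*|-0.5| = -1.0725.
Sum of numerator = 0.6875.
Denominator terms (r*|Q|): 1.76*|1.0| = 1.76; 4.29*|-0.5| = 2.145.
2 * sum of denominator = 2 * 3.905 = 7.81.
dQ = -0.6875 / 7.81 = -0.088 m^3/s.

-0.088


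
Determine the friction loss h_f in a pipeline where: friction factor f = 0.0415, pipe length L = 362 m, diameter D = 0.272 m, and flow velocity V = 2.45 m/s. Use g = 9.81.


Darcy-Weisbach equation: h_f = f * (L/D) * V^2/(2g).
f * L/D = 0.0415 * 362/0.272 = 55.2316.
V^2/(2g) = 2.45^2 / (2*9.81) = 6.0025 / 19.62 = 0.3059 m.
h_f = 55.2316 * 0.3059 = 16.897 m.

16.897


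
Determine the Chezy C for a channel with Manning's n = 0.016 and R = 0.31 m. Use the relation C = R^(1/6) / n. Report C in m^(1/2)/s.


The Chezy coefficient relates to Manning's n through C = R^(1/6) / n.
R^(1/6) = 0.31^(1/6) = 0.822672.
C = 0.822672 / 0.016 = 51.42 m^(1/2)/s.

51.42


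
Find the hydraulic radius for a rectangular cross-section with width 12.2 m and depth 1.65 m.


For a rectangular section:
Flow area A = b * y = 12.2 * 1.65 = 20.13 m^2.
Wetted perimeter P = b + 2y = 12.2 + 2*1.65 = 15.5 m.
Hydraulic radius R = A/P = 20.13 / 15.5 = 1.2987 m.

1.2987


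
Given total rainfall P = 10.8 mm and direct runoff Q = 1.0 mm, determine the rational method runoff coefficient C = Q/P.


The runoff coefficient C = runoff depth / rainfall depth.
C = 1.0 / 10.8
  = 0.0926.

0.0926


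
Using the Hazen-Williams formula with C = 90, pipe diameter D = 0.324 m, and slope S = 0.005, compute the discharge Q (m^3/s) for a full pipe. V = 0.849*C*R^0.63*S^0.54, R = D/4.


For a full circular pipe, R = D/4 = 0.324/4 = 0.081 m.
V = 0.849 * 90 * 0.081^0.63 * 0.005^0.54
  = 0.849 * 90 * 0.205279 * 0.057206
  = 0.8973 m/s.
Pipe area A = pi*D^2/4 = pi*0.324^2/4 = 0.0824 m^2.
Q = A * V = 0.0824 * 0.8973 = 0.074 m^3/s.

0.074


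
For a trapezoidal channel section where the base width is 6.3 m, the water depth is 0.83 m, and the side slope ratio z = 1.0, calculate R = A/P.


For a trapezoidal section with side slope z:
A = (b + z*y)*y = (6.3 + 1.0*0.83)*0.83 = 5.918 m^2.
P = b + 2*y*sqrt(1 + z^2) = 6.3 + 2*0.83*sqrt(1 + 1.0^2) = 8.648 m.
R = A/P = 5.918 / 8.648 = 0.6843 m.

0.6843


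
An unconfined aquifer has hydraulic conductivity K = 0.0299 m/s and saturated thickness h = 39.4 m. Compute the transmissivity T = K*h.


Transmissivity is defined as T = K * h.
T = 0.0299 * 39.4
  = 1.1781 m^2/s.

1.1781


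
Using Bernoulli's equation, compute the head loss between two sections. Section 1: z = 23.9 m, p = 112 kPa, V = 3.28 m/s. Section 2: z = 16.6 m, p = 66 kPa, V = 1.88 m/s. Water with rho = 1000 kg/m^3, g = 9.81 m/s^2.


Total head at each section: H = z + p/(rho*g) + V^2/(2g).
H1 = 23.9 + 112*1000/(1000*9.81) + 3.28^2/(2*9.81)
   = 23.9 + 11.417 + 0.5483
   = 35.865 m.
H2 = 16.6 + 66*1000/(1000*9.81) + 1.88^2/(2*9.81)
   = 16.6 + 6.728 + 0.1801
   = 23.508 m.
h_L = H1 - H2 = 35.865 - 23.508 = 12.357 m.

12.357


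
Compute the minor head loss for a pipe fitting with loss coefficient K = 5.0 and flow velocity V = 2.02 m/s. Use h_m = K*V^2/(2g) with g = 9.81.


Minor loss formula: h_m = K * V^2/(2g).
V^2 = 2.02^2 = 4.0804.
V^2/(2g) = 4.0804 / 19.62 = 0.208 m.
h_m = 5.0 * 0.208 = 1.0399 m.

1.0399


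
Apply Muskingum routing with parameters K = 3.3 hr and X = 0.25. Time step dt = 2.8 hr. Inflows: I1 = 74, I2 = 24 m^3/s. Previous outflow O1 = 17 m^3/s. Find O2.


Muskingum coefficients:
denom = 2*K*(1-X) + dt = 2*3.3*(1-0.25) + 2.8 = 7.75.
C0 = (dt - 2*K*X)/denom = (2.8 - 2*3.3*0.25)/7.75 = 0.1484.
C1 = (dt + 2*K*X)/denom = (2.8 + 2*3.3*0.25)/7.75 = 0.5742.
C2 = (2*K*(1-X) - dt)/denom = 0.2774.
O2 = C0*I2 + C1*I1 + C2*O1
   = 0.1484*24 + 0.5742*74 + 0.2774*17
   = 50.77 m^3/s.

50.77


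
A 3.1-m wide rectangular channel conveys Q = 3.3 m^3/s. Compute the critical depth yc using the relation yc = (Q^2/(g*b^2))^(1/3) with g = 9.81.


Using yc = (Q^2 / (g * b^2))^(1/3):
Q^2 = 3.3^2 = 10.89.
g * b^2 = 9.81 * 3.1^2 = 9.81 * 9.61 = 94.27.
Q^2 / (g*b^2) = 10.89 / 94.27 = 0.1155.
yc = 0.1155^(1/3) = 0.487 m.

0.487


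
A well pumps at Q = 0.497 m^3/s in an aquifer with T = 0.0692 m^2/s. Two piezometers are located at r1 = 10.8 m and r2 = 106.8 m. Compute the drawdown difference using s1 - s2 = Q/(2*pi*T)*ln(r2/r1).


Thiem equation: s1 - s2 = Q/(2*pi*T) * ln(r2/r1).
ln(r2/r1) = ln(106.8/10.8) = 2.2914.
Q/(2*pi*T) = 0.497 / (2*pi*0.0692) = 0.497 / 0.4348 = 1.1431.
s1 - s2 = 1.1431 * 2.2914 = 2.6192 m.

2.6192


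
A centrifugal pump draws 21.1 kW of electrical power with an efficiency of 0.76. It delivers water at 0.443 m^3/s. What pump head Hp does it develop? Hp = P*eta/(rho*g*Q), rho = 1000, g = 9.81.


Pump head formula: Hp = P * eta / (rho * g * Q).
Numerator: P * eta = 21.1 * 1000 * 0.76 = 16036.0 W.
Denominator: rho * g * Q = 1000 * 9.81 * 0.443 = 4345.83.
Hp = 16036.0 / 4345.83 = 3.69 m.

3.69


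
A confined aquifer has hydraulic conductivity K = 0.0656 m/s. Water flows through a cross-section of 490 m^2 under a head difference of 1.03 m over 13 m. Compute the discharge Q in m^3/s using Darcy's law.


Darcy's law: Q = K * A * i, where i = dh/L.
Hydraulic gradient i = 1.03 / 13 = 0.079231.
Q = 0.0656 * 490 * 0.079231
  = 2.5468 m^3/s.

2.5468


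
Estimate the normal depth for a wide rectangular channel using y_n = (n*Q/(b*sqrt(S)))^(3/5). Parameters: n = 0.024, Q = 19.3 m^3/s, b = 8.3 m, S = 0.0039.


We use the wide-channel approximation y_n = (n*Q/(b*sqrt(S)))^(3/5).
sqrt(S) = sqrt(0.0039) = 0.06245.
Numerator: n*Q = 0.024 * 19.3 = 0.4632.
Denominator: b*sqrt(S) = 8.3 * 0.06245 = 0.518335.
arg = 0.8936.
y_n = 0.8936^(3/5) = 0.9347 m.

0.9347


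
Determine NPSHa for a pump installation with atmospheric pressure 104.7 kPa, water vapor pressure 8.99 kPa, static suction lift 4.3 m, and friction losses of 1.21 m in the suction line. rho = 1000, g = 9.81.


NPSHa = p_atm/(rho*g) - z_s - hf_s - p_vap/(rho*g).
p_atm/(rho*g) = 104.7*1000 / (1000*9.81) = 10.673 m.
p_vap/(rho*g) = 8.99*1000 / (1000*9.81) = 0.916 m.
NPSHa = 10.673 - 4.3 - 1.21 - 0.916
      = 4.25 m.

4.25


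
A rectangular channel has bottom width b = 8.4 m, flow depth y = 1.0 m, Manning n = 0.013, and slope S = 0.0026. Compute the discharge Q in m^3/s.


For a rectangular channel, the cross-sectional area A = b * y = 8.4 * 1.0 = 8.4 m^2.
The wetted perimeter P = b + 2y = 8.4 + 2*1.0 = 10.4 m.
Hydraulic radius R = A/P = 8.4/10.4 = 0.8077 m.
Velocity V = (1/n)*R^(2/3)*S^(1/2) = (1/0.013)*0.8077^(2/3)*0.0026^(1/2) = 3.4018 m/s.
Discharge Q = A * V = 8.4 * 3.4018 = 28.575 m^3/s.

28.575


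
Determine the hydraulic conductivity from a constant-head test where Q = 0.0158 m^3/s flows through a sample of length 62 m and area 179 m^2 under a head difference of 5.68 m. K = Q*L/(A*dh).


From K = Q*L / (A*dh):
Numerator: Q*L = 0.0158 * 62 = 0.9796.
Denominator: A*dh = 179 * 5.68 = 1016.72.
K = 0.9796 / 1016.72 = 0.000963 m/s.

0.000963


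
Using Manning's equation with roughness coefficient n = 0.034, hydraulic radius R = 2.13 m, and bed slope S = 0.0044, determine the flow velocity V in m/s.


Manning's equation gives V = (1/n) * R^(2/3) * S^(1/2).
First, compute R^(2/3) = 2.13^(2/3) = 1.6555.
Next, S^(1/2) = 0.0044^(1/2) = 0.066332.
Then 1/n = 1/0.034 = 29.41.
V = 29.41 * 1.6555 * 0.066332 = 3.2297 m/s.

3.2297


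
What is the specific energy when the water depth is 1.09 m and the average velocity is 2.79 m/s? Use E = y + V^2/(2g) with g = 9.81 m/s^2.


Specific energy E = y + V^2/(2g).
Velocity head = V^2/(2g) = 2.79^2 / (2*9.81) = 7.7841 / 19.62 = 0.3967 m.
E = 1.09 + 0.3967 = 1.4867 m.

1.4867


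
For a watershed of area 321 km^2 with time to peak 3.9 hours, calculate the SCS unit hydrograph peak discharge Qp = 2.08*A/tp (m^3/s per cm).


SCS formula: Qp = 2.08 * A / tp.
Qp = 2.08 * 321 / 3.9
   = 667.68 / 3.9
   = 171.2 m^3/s per cm.

171.2


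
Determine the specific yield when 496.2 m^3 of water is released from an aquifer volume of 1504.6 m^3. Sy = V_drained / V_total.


Specific yield Sy = Volume drained / Total volume.
Sy = 496.2 / 1504.6
   = 0.3298.

0.3298


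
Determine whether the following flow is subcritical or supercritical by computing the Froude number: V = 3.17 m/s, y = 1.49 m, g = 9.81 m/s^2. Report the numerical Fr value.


The Froude number is defined as Fr = V / sqrt(g*y).
g*y = 9.81 * 1.49 = 14.6169.
sqrt(g*y) = sqrt(14.6169) = 3.8232.
Fr = 3.17 / 3.8232 = 0.8291.
Since Fr < 1, the flow is subcritical.

0.8291


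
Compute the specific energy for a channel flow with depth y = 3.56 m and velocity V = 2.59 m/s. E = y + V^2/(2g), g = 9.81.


Specific energy E = y + V^2/(2g).
Velocity head = V^2/(2g) = 2.59^2 / (2*9.81) = 6.7081 / 19.62 = 0.3419 m.
E = 3.56 + 0.3419 = 3.9019 m.

3.9019


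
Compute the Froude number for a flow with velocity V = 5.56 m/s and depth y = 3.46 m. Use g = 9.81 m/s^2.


The Froude number is defined as Fr = V / sqrt(g*y).
g*y = 9.81 * 3.46 = 33.9426.
sqrt(g*y) = sqrt(33.9426) = 5.826.
Fr = 5.56 / 5.826 = 0.9543.

0.9543


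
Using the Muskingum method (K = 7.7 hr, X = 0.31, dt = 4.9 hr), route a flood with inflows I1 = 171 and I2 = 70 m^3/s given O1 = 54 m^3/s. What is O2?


Muskingum coefficients:
denom = 2*K*(1-X) + dt = 2*7.7*(1-0.31) + 4.9 = 15.526.
C0 = (dt - 2*K*X)/denom = (4.9 - 2*7.7*0.31)/15.526 = 0.0081.
C1 = (dt + 2*K*X)/denom = (4.9 + 2*7.7*0.31)/15.526 = 0.6231.
C2 = (2*K*(1-X) - dt)/denom = 0.3688.
O2 = C0*I2 + C1*I1 + C2*O1
   = 0.0081*70 + 0.6231*171 + 0.3688*54
   = 127.03 m^3/s.

127.03


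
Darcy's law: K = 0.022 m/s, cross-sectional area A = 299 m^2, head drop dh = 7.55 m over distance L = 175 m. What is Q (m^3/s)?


Darcy's law: Q = K * A * i, where i = dh/L.
Hydraulic gradient i = 7.55 / 175 = 0.043143.
Q = 0.022 * 299 * 0.043143
  = 0.2838 m^3/s.

0.2838


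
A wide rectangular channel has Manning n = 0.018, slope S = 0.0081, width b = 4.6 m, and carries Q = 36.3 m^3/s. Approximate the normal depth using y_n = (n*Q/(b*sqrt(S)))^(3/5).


We use the wide-channel approximation y_n = (n*Q/(b*sqrt(S)))^(3/5).
sqrt(S) = sqrt(0.0081) = 0.09.
Numerator: n*Q = 0.018 * 36.3 = 0.6534.
Denominator: b*sqrt(S) = 4.6 * 0.09 = 0.414.
arg = 1.5783.
y_n = 1.5783^(3/5) = 1.3149 m.

1.3149


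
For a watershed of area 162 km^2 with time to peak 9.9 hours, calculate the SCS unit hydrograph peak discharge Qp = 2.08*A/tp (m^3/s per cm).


SCS formula: Qp = 2.08 * A / tp.
Qp = 2.08 * 162 / 9.9
   = 336.96 / 9.9
   = 34.04 m^3/s per cm.

34.04


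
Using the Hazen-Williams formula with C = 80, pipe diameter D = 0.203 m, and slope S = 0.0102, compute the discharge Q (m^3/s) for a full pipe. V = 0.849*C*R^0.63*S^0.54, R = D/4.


For a full circular pipe, R = D/4 = 0.203/4 = 0.0508 m.
V = 0.849 * 80 * 0.0508^0.63 * 0.0102^0.54
  = 0.849 * 80 * 0.152906 * 0.084071
  = 0.8731 m/s.
Pipe area A = pi*D^2/4 = pi*0.203^2/4 = 0.0324 m^2.
Q = A * V = 0.0324 * 0.8731 = 0.0283 m^3/s.

0.0283


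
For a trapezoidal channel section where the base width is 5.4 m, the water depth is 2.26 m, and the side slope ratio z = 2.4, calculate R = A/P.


For a trapezoidal section with side slope z:
A = (b + z*y)*y = (5.4 + 2.4*2.26)*2.26 = 24.462 m^2.
P = b + 2*y*sqrt(1 + z^2) = 5.4 + 2*2.26*sqrt(1 + 2.4^2) = 17.152 m.
R = A/P = 24.462 / 17.152 = 1.4262 m.

1.4262


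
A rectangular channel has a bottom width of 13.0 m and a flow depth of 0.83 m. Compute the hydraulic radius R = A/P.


For a rectangular section:
Flow area A = b * y = 13.0 * 0.83 = 10.79 m^2.
Wetted perimeter P = b + 2y = 13.0 + 2*0.83 = 14.66 m.
Hydraulic radius R = A/P = 10.79 / 14.66 = 0.736 m.

0.736


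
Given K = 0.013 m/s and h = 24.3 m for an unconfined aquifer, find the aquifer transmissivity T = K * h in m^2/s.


Transmissivity is defined as T = K * h.
T = 0.013 * 24.3
  = 0.3159 m^2/s.

0.3159


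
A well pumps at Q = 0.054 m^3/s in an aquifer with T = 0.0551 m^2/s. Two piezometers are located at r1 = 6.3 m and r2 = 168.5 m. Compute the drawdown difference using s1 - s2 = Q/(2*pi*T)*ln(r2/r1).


Thiem equation: s1 - s2 = Q/(2*pi*T) * ln(r2/r1).
ln(r2/r1) = ln(168.5/6.3) = 3.2864.
Q/(2*pi*T) = 0.054 / (2*pi*0.0551) = 0.054 / 0.3462 = 0.156.
s1 - s2 = 0.156 * 3.2864 = 0.5126 m.

0.5126


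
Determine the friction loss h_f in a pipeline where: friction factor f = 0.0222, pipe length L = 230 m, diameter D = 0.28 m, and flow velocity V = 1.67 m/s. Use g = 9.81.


Darcy-Weisbach equation: h_f = f * (L/D) * V^2/(2g).
f * L/D = 0.0222 * 230/0.28 = 18.2357.
V^2/(2g) = 1.67^2 / (2*9.81) = 2.7889 / 19.62 = 0.1421 m.
h_f = 18.2357 * 0.1421 = 2.592 m.

2.592


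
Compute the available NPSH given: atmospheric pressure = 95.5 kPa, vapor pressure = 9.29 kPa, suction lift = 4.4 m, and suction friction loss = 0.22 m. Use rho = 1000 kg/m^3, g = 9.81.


NPSHa = p_atm/(rho*g) - z_s - hf_s - p_vap/(rho*g).
p_atm/(rho*g) = 95.5*1000 / (1000*9.81) = 9.735 m.
p_vap/(rho*g) = 9.29*1000 / (1000*9.81) = 0.947 m.
NPSHa = 9.735 - 4.4 - 0.22 - 0.947
      = 4.17 m.

4.17


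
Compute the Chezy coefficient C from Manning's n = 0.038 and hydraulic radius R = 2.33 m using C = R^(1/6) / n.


The Chezy coefficient relates to Manning's n through C = R^(1/6) / n.
R^(1/6) = 2.33^(1/6) = 1.151399.
C = 1.151399 / 0.038 = 30.3 m^(1/2)/s.

30.3


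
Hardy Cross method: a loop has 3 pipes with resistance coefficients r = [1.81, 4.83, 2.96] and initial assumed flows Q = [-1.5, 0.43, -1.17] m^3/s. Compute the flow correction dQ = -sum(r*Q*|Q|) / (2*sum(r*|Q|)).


Numerator terms (r*Q*|Q|): 1.81*-1.5*|-1.5| = -4.0725; 4.83*0.43*|0.43| = 0.8931; 2.96*-1.17*|-1.17| = -4.0519.
Sum of numerator = -7.2314.
Denominator terms (r*|Q|): 1.81*|-1.5| = 2.715; 4.83*|0.43| = 2.0769; 2.96*|-1.17| = 3.4632.
2 * sum of denominator = 2 * 8.2551 = 16.5102.
dQ = --7.2314 / 16.5102 = 0.438 m^3/s.

0.438


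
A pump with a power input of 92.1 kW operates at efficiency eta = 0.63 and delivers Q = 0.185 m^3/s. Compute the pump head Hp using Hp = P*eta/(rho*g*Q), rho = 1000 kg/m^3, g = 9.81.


Pump head formula: Hp = P * eta / (rho * g * Q).
Numerator: P * eta = 92.1 * 1000 * 0.63 = 58023.0 W.
Denominator: rho * g * Q = 1000 * 9.81 * 0.185 = 1814.85.
Hp = 58023.0 / 1814.85 = 31.97 m.

31.97


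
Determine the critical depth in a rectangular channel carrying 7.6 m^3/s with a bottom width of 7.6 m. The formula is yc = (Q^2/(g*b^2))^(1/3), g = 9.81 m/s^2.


Using yc = (Q^2 / (g * b^2))^(1/3):
Q^2 = 7.6^2 = 57.76.
g * b^2 = 9.81 * 7.6^2 = 9.81 * 57.76 = 566.63.
Q^2 / (g*b^2) = 57.76 / 566.63 = 0.1019.
yc = 0.1019^(1/3) = 0.4671 m.

0.4671


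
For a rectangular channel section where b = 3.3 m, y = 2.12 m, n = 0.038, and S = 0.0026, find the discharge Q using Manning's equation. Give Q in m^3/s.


For a rectangular channel, the cross-sectional area A = b * y = 3.3 * 2.12 = 7.0 m^2.
The wetted perimeter P = b + 2y = 3.3 + 2*2.12 = 7.54 m.
Hydraulic radius R = A/P = 7.0/7.54 = 0.9279 m.
Velocity V = (1/n)*R^(2/3)*S^(1/2) = (1/0.038)*0.9279^(2/3)*0.0026^(1/2) = 1.2765 m/s.
Discharge Q = A * V = 7.0 * 1.2765 = 8.93 m^3/s.

8.93


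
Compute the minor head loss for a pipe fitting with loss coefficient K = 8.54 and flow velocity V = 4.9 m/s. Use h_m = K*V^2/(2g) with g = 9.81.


Minor loss formula: h_m = K * V^2/(2g).
V^2 = 4.9^2 = 24.01.
V^2/(2g) = 24.01 / 19.62 = 1.2238 m.
h_m = 8.54 * 1.2238 = 10.4508 m.

10.4508


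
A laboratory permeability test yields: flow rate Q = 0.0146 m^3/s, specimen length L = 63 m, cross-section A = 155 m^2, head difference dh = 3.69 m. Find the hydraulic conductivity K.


From K = Q*L / (A*dh):
Numerator: Q*L = 0.0146 * 63 = 0.9198.
Denominator: A*dh = 155 * 3.69 = 571.95.
K = 0.9198 / 571.95 = 0.001608 m/s.

0.001608


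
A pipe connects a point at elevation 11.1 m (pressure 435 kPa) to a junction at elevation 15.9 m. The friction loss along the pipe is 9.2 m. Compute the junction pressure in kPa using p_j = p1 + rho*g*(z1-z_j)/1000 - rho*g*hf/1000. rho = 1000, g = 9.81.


Junction pressure: p_j = p1 + rho*g*(z1 - z_j)/1000 - rho*g*hf/1000.
Elevation term = 1000*9.81*(11.1 - 15.9)/1000 = -47.088 kPa.
Friction term = 1000*9.81*9.2/1000 = 90.252 kPa.
p_j = 435 + -47.088 - 90.252 = 297.66 kPa.

297.66


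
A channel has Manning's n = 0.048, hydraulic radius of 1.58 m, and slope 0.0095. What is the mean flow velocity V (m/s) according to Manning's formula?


Manning's equation gives V = (1/n) * R^(2/3) * S^(1/2).
First, compute R^(2/3) = 1.58^(2/3) = 1.3566.
Next, S^(1/2) = 0.0095^(1/2) = 0.097468.
Then 1/n = 1/0.048 = 20.83.
V = 20.83 * 1.3566 * 0.097468 = 2.7546 m/s.

2.7546


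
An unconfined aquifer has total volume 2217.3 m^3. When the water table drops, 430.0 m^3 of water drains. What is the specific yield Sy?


Specific yield Sy = Volume drained / Total volume.
Sy = 430.0 / 2217.3
   = 0.1939.

0.1939


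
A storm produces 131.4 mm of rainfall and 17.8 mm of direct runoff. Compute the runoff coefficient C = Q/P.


The runoff coefficient C = runoff depth / rainfall depth.
C = 17.8 / 131.4
  = 0.1355.

0.1355


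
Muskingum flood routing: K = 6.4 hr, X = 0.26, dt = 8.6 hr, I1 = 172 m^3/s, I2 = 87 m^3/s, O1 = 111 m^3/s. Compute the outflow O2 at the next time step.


Muskingum coefficients:
denom = 2*K*(1-X) + dt = 2*6.4*(1-0.26) + 8.6 = 18.072.
C0 = (dt - 2*K*X)/denom = (8.6 - 2*6.4*0.26)/18.072 = 0.2917.
C1 = (dt + 2*K*X)/denom = (8.6 + 2*6.4*0.26)/18.072 = 0.66.
C2 = (2*K*(1-X) - dt)/denom = 0.0483.
O2 = C0*I2 + C1*I1 + C2*O1
   = 0.2917*87 + 0.66*172 + 0.0483*111
   = 144.26 m^3/s.

144.26


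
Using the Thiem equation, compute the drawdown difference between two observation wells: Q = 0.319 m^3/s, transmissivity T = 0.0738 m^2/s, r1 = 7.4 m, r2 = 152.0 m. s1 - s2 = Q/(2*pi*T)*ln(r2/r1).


Thiem equation: s1 - s2 = Q/(2*pi*T) * ln(r2/r1).
ln(r2/r1) = ln(152.0/7.4) = 3.0224.
Q/(2*pi*T) = 0.319 / (2*pi*0.0738) = 0.319 / 0.4637 = 0.6879.
s1 - s2 = 0.6879 * 3.0224 = 2.0792 m.

2.0792


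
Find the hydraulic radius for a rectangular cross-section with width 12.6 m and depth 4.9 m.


For a rectangular section:
Flow area A = b * y = 12.6 * 4.9 = 61.74 m^2.
Wetted perimeter P = b + 2y = 12.6 + 2*4.9 = 22.4 m.
Hydraulic radius R = A/P = 61.74 / 22.4 = 2.7563 m.

2.7563


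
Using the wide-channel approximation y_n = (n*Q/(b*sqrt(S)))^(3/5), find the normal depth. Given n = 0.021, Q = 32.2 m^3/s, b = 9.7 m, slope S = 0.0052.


We use the wide-channel approximation y_n = (n*Q/(b*sqrt(S)))^(3/5).
sqrt(S) = sqrt(0.0052) = 0.072111.
Numerator: n*Q = 0.021 * 32.2 = 0.6762.
Denominator: b*sqrt(S) = 9.7 * 0.072111 = 0.699477.
arg = 0.9667.
y_n = 0.9667^(3/5) = 0.9799 m.

0.9799


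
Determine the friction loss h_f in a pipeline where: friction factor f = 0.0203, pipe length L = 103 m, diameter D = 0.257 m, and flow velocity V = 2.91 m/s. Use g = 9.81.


Darcy-Weisbach equation: h_f = f * (L/D) * V^2/(2g).
f * L/D = 0.0203 * 103/0.257 = 8.1358.
V^2/(2g) = 2.91^2 / (2*9.81) = 8.4681 / 19.62 = 0.4316 m.
h_f = 8.1358 * 0.4316 = 3.511 m.

3.511


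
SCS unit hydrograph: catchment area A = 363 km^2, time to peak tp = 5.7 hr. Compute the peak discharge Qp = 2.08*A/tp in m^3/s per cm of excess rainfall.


SCS formula: Qp = 2.08 * A / tp.
Qp = 2.08 * 363 / 5.7
   = 755.04 / 5.7
   = 132.46 m^3/s per cm.

132.46


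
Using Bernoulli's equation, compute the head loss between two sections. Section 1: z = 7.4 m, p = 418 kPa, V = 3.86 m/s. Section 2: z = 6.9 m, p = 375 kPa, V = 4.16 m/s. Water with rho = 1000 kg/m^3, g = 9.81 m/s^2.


Total head at each section: H = z + p/(rho*g) + V^2/(2g).
H1 = 7.4 + 418*1000/(1000*9.81) + 3.86^2/(2*9.81)
   = 7.4 + 42.61 + 0.7594
   = 50.769 m.
H2 = 6.9 + 375*1000/(1000*9.81) + 4.16^2/(2*9.81)
   = 6.9 + 38.226 + 0.882
   = 46.008 m.
h_L = H1 - H2 = 50.769 - 46.008 = 4.761 m.

4.761


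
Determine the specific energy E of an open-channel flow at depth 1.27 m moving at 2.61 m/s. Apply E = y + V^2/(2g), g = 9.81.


Specific energy E = y + V^2/(2g).
Velocity head = V^2/(2g) = 2.61^2 / (2*9.81) = 6.8121 / 19.62 = 0.3472 m.
E = 1.27 + 0.3472 = 1.6172 m.

1.6172


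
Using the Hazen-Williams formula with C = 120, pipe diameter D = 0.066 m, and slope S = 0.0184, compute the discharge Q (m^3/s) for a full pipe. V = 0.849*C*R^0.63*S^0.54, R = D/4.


For a full circular pipe, R = D/4 = 0.066/4 = 0.0165 m.
V = 0.849 * 120 * 0.0165^0.63 * 0.0184^0.54
  = 0.849 * 120 * 0.075338 * 0.115612
  = 0.8874 m/s.
Pipe area A = pi*D^2/4 = pi*0.066^2/4 = 0.0034 m^2.
Q = A * V = 0.0034 * 0.8874 = 0.003 m^3/s.

0.003


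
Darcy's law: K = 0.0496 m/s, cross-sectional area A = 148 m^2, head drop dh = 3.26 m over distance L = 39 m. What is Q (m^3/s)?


Darcy's law: Q = K * A * i, where i = dh/L.
Hydraulic gradient i = 3.26 / 39 = 0.08359.
Q = 0.0496 * 148 * 0.08359
  = 0.6136 m^3/s.

0.6136


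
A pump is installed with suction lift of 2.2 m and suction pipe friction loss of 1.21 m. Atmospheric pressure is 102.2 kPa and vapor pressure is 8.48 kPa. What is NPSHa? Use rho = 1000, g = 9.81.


NPSHa = p_atm/(rho*g) - z_s - hf_s - p_vap/(rho*g).
p_atm/(rho*g) = 102.2*1000 / (1000*9.81) = 10.418 m.
p_vap/(rho*g) = 8.48*1000 / (1000*9.81) = 0.864 m.
NPSHa = 10.418 - 2.2 - 1.21 - 0.864
      = 6.14 m.

6.14


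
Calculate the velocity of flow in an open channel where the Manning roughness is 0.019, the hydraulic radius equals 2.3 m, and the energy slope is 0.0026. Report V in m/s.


Manning's equation gives V = (1/n) * R^(2/3) * S^(1/2).
First, compute R^(2/3) = 2.3^(2/3) = 1.7424.
Next, S^(1/2) = 0.0026^(1/2) = 0.05099.
Then 1/n = 1/0.019 = 52.63.
V = 52.63 * 1.7424 * 0.05099 = 4.6761 m/s.

4.6761


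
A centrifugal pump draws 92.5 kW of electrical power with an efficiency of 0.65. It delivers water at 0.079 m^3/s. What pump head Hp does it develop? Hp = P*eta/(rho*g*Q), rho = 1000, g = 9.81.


Pump head formula: Hp = P * eta / (rho * g * Q).
Numerator: P * eta = 92.5 * 1000 * 0.65 = 60125.0 W.
Denominator: rho * g * Q = 1000 * 9.81 * 0.079 = 774.99.
Hp = 60125.0 / 774.99 = 77.58 m.

77.58


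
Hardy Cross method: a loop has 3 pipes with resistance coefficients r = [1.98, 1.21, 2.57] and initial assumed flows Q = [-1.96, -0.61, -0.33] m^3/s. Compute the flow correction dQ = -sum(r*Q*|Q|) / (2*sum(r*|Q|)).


Numerator terms (r*Q*|Q|): 1.98*-1.96*|-1.96| = -7.6064; 1.21*-0.61*|-0.61| = -0.4502; 2.57*-0.33*|-0.33| = -0.2799.
Sum of numerator = -8.3365.
Denominator terms (r*|Q|): 1.98*|-1.96| = 3.8808; 1.21*|-0.61| = 0.7381; 2.57*|-0.33| = 0.8481.
2 * sum of denominator = 2 * 5.467 = 10.934.
dQ = --8.3365 / 10.934 = 0.7624 m^3/s.

0.7624


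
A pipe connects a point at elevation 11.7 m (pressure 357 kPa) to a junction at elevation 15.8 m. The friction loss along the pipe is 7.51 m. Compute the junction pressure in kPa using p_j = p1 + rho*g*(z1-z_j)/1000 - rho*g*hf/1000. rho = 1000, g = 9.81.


Junction pressure: p_j = p1 + rho*g*(z1 - z_j)/1000 - rho*g*hf/1000.
Elevation term = 1000*9.81*(11.7 - 15.8)/1000 = -40.221 kPa.
Friction term = 1000*9.81*7.51/1000 = 73.673 kPa.
p_j = 357 + -40.221 - 73.673 = 243.11 kPa.

243.11


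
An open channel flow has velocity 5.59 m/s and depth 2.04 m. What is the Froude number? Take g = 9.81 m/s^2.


The Froude number is defined as Fr = V / sqrt(g*y).
g*y = 9.81 * 2.04 = 20.0124.
sqrt(g*y) = sqrt(20.0124) = 4.4735.
Fr = 5.59 / 4.4735 = 1.2496.

1.2496


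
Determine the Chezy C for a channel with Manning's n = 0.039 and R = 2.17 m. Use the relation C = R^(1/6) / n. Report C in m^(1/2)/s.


The Chezy coefficient relates to Manning's n through C = R^(1/6) / n.
R^(1/6) = 2.17^(1/6) = 1.137828.
C = 1.137828 / 0.039 = 29.18 m^(1/2)/s.

29.18


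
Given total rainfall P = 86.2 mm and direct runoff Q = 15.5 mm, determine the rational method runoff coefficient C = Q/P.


The runoff coefficient C = runoff depth / rainfall depth.
C = 15.5 / 86.2
  = 0.1798.

0.1798


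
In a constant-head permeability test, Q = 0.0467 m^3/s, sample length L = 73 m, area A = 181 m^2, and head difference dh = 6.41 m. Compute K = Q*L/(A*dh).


From K = Q*L / (A*dh):
Numerator: Q*L = 0.0467 * 73 = 3.4091.
Denominator: A*dh = 181 * 6.41 = 1160.21.
K = 3.4091 / 1160.21 = 0.002938 m/s.

0.002938


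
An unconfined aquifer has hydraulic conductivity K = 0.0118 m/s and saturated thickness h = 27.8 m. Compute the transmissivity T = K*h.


Transmissivity is defined as T = K * h.
T = 0.0118 * 27.8
  = 0.328 m^2/s.

0.328


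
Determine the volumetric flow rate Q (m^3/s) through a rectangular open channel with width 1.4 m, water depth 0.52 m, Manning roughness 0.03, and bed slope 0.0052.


For a rectangular channel, the cross-sectional area A = b * y = 1.4 * 0.52 = 0.73 m^2.
The wetted perimeter P = b + 2y = 1.4 + 2*0.52 = 2.44 m.
Hydraulic radius R = A/P = 0.73/2.44 = 0.2984 m.
Velocity V = (1/n)*R^(2/3)*S^(1/2) = (1/0.03)*0.2984^(2/3)*0.0052^(1/2) = 1.0733 m/s.
Discharge Q = A * V = 0.73 * 1.0733 = 0.781 m^3/s.

0.781


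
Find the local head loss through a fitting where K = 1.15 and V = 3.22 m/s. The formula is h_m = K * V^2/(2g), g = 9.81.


Minor loss formula: h_m = K * V^2/(2g).
V^2 = 3.22^2 = 10.3684.
V^2/(2g) = 10.3684 / 19.62 = 0.5285 m.
h_m = 1.15 * 0.5285 = 0.6077 m.

0.6077


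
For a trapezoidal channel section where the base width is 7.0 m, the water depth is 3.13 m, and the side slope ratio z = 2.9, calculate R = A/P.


For a trapezoidal section with side slope z:
A = (b + z*y)*y = (7.0 + 2.9*3.13)*3.13 = 50.321 m^2.
P = b + 2*y*sqrt(1 + z^2) = 7.0 + 2*3.13*sqrt(1 + 2.9^2) = 26.203 m.
R = A/P = 50.321 / 26.203 = 1.9204 m.

1.9204


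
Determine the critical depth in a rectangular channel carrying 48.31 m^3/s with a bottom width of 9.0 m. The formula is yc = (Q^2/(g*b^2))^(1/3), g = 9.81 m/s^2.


Using yc = (Q^2 / (g * b^2))^(1/3):
Q^2 = 48.31^2 = 2333.86.
g * b^2 = 9.81 * 9.0^2 = 9.81 * 81.0 = 794.61.
Q^2 / (g*b^2) = 2333.86 / 794.61 = 2.9371.
yc = 2.9371^(1/3) = 1.4321 m.

1.4321


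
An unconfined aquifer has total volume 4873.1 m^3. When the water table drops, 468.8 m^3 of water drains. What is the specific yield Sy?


Specific yield Sy = Volume drained / Total volume.
Sy = 468.8 / 4873.1
   = 0.0962.

0.0962


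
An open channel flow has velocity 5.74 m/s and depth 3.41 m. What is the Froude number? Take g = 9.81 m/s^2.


The Froude number is defined as Fr = V / sqrt(g*y).
g*y = 9.81 * 3.41 = 33.4521.
sqrt(g*y) = sqrt(33.4521) = 5.7838.
Fr = 5.74 / 5.7838 = 0.9924.

0.9924


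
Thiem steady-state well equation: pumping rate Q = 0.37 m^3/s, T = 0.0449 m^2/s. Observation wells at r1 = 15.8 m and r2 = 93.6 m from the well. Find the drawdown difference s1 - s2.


Thiem equation: s1 - s2 = Q/(2*pi*T) * ln(r2/r1).
ln(r2/r1) = ln(93.6/15.8) = 1.779.
Q/(2*pi*T) = 0.37 / (2*pi*0.0449) = 0.37 / 0.2821 = 1.3115.
s1 - s2 = 1.3115 * 1.779 = 2.3332 m.

2.3332


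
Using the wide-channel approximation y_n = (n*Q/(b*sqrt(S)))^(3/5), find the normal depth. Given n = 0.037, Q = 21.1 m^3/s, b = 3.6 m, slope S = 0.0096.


We use the wide-channel approximation y_n = (n*Q/(b*sqrt(S)))^(3/5).
sqrt(S) = sqrt(0.0096) = 0.09798.
Numerator: n*Q = 0.037 * 21.1 = 0.7807.
Denominator: b*sqrt(S) = 3.6 * 0.09798 = 0.352728.
arg = 2.2133.
y_n = 2.2133^(3/5) = 1.6107 m.

1.6107


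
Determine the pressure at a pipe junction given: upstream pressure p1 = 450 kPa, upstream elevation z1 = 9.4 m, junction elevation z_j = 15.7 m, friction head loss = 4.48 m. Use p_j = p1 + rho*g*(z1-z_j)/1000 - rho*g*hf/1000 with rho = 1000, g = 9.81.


Junction pressure: p_j = p1 + rho*g*(z1 - z_j)/1000 - rho*g*hf/1000.
Elevation term = 1000*9.81*(9.4 - 15.7)/1000 = -61.803 kPa.
Friction term = 1000*9.81*4.48/1000 = 43.949 kPa.
p_j = 450 + -61.803 - 43.949 = 344.25 kPa.

344.25


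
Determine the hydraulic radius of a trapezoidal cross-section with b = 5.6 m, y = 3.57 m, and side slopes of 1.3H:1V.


For a trapezoidal section with side slope z:
A = (b + z*y)*y = (5.6 + 1.3*3.57)*3.57 = 36.56 m^2.
P = b + 2*y*sqrt(1 + z^2) = 5.6 + 2*3.57*sqrt(1 + 1.3^2) = 17.31 m.
R = A/P = 36.56 / 17.31 = 2.112 m.

2.112


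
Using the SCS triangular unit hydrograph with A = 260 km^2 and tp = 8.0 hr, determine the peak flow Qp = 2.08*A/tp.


SCS formula: Qp = 2.08 * A / tp.
Qp = 2.08 * 260 / 8.0
   = 540.8 / 8.0
   = 67.6 m^3/s per cm.

67.6


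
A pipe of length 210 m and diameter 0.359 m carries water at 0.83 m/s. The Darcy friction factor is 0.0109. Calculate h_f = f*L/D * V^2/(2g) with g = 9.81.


Darcy-Weisbach equation: h_f = f * (L/D) * V^2/(2g).
f * L/D = 0.0109 * 210/0.359 = 6.376.
V^2/(2g) = 0.83^2 / (2*9.81) = 0.6889 / 19.62 = 0.0351 m.
h_f = 6.376 * 0.0351 = 0.224 m.

0.224


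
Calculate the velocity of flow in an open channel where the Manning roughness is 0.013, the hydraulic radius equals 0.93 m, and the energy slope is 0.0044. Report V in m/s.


Manning's equation gives V = (1/n) * R^(2/3) * S^(1/2).
First, compute R^(2/3) = 0.93^(2/3) = 0.9528.
Next, S^(1/2) = 0.0044^(1/2) = 0.066332.
Then 1/n = 1/0.013 = 76.92.
V = 76.92 * 0.9528 * 0.066332 = 4.8615 m/s.

4.8615


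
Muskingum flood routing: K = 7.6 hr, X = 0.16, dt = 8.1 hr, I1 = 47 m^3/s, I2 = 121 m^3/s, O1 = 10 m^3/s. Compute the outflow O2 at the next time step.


Muskingum coefficients:
denom = 2*K*(1-X) + dt = 2*7.6*(1-0.16) + 8.1 = 20.868.
C0 = (dt - 2*K*X)/denom = (8.1 - 2*7.6*0.16)/20.868 = 0.2716.
C1 = (dt + 2*K*X)/denom = (8.1 + 2*7.6*0.16)/20.868 = 0.5047.
C2 = (2*K*(1-X) - dt)/denom = 0.2237.
O2 = C0*I2 + C1*I1 + C2*O1
   = 0.2716*121 + 0.5047*47 + 0.2237*10
   = 58.82 m^3/s.

58.82


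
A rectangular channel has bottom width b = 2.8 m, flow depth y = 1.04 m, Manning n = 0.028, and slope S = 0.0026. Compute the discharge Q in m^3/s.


For a rectangular channel, the cross-sectional area A = b * y = 2.8 * 1.04 = 2.91 m^2.
The wetted perimeter P = b + 2y = 2.8 + 2*1.04 = 4.88 m.
Hydraulic radius R = A/P = 2.91/4.88 = 0.5967 m.
Velocity V = (1/n)*R^(2/3)*S^(1/2) = (1/0.028)*0.5967^(2/3)*0.0026^(1/2) = 1.2908 m/s.
Discharge Q = A * V = 2.91 * 1.2908 = 3.759 m^3/s.

3.759


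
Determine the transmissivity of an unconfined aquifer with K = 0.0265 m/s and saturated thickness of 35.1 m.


Transmissivity is defined as T = K * h.
T = 0.0265 * 35.1
  = 0.9302 m^2/s.

0.9302


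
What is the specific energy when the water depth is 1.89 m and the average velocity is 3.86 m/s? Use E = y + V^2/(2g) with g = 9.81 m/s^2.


Specific energy E = y + V^2/(2g).
Velocity head = V^2/(2g) = 3.86^2 / (2*9.81) = 14.8996 / 19.62 = 0.7594 m.
E = 1.89 + 0.7594 = 2.6494 m.

2.6494


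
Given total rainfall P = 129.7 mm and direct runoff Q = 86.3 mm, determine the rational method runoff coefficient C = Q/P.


The runoff coefficient C = runoff depth / rainfall depth.
C = 86.3 / 129.7
  = 0.6654.

0.6654


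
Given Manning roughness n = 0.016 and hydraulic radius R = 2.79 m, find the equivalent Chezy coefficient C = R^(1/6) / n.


The Chezy coefficient relates to Manning's n through C = R^(1/6) / n.
R^(1/6) = 2.79^(1/6) = 1.186499.
C = 1.186499 / 0.016 = 74.16 m^(1/2)/s.

74.16


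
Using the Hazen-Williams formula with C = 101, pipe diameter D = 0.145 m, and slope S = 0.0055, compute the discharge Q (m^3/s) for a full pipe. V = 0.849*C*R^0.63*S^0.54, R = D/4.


For a full circular pipe, R = D/4 = 0.145/4 = 0.0362 m.
V = 0.849 * 101 * 0.0362^0.63 * 0.0055^0.54
  = 0.849 * 101 * 0.123698 * 0.060228
  = 0.6388 m/s.
Pipe area A = pi*D^2/4 = pi*0.145^2/4 = 0.0165 m^2.
Q = A * V = 0.0165 * 0.6388 = 0.0105 m^3/s.

0.0105


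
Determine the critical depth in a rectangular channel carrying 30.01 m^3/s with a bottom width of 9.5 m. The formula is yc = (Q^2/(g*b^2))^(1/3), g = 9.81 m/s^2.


Using yc = (Q^2 / (g * b^2))^(1/3):
Q^2 = 30.01^2 = 900.6.
g * b^2 = 9.81 * 9.5^2 = 9.81 * 90.25 = 885.35.
Q^2 / (g*b^2) = 900.6 / 885.35 = 1.0172.
yc = 1.0172^(1/3) = 1.0057 m.

1.0057
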